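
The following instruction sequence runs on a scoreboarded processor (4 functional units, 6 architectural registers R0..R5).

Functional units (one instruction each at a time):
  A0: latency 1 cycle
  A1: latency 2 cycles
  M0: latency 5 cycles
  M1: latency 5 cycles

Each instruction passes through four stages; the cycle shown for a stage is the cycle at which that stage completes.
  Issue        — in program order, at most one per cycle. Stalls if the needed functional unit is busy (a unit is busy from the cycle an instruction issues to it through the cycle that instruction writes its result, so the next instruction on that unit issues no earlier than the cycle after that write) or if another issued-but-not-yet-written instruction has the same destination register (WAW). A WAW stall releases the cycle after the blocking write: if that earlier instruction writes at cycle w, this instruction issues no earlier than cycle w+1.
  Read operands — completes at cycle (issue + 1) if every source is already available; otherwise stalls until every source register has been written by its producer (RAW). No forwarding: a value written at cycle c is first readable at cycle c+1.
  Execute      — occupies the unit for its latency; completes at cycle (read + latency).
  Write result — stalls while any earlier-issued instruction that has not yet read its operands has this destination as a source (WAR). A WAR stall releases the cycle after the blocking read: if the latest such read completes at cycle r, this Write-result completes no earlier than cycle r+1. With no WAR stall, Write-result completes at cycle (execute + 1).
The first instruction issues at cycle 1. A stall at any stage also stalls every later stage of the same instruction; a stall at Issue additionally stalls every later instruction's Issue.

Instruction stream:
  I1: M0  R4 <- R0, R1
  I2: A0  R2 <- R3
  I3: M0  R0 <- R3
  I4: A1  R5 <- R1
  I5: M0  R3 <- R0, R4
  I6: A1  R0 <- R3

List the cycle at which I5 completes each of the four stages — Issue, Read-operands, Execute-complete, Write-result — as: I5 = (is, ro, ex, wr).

I5 = (17, 18, 23, 24)

[1] I1 issues→M0
[2] I1 reads, I2 issues→A0
[3] I2 reads
[4] I2 exec-done
[5] I2 writes R2
[7] I1 exec-done
[8] I1 writes R4
[9] I3 issues→M0
[10] I3 reads, I4 issues→A1
[11] I4 reads
[13] I4 exec-done
[14] I4 writes R5
[15] I3 exec-done
[16] I3 writes R0
[17] I5 issues→M0
[18] I5 reads, I6 issues→A1
[23] I5 exec-done
[24] I5 writes R3
[25] I6 reads
[27] I6 exec-done
[28] I6 writes R0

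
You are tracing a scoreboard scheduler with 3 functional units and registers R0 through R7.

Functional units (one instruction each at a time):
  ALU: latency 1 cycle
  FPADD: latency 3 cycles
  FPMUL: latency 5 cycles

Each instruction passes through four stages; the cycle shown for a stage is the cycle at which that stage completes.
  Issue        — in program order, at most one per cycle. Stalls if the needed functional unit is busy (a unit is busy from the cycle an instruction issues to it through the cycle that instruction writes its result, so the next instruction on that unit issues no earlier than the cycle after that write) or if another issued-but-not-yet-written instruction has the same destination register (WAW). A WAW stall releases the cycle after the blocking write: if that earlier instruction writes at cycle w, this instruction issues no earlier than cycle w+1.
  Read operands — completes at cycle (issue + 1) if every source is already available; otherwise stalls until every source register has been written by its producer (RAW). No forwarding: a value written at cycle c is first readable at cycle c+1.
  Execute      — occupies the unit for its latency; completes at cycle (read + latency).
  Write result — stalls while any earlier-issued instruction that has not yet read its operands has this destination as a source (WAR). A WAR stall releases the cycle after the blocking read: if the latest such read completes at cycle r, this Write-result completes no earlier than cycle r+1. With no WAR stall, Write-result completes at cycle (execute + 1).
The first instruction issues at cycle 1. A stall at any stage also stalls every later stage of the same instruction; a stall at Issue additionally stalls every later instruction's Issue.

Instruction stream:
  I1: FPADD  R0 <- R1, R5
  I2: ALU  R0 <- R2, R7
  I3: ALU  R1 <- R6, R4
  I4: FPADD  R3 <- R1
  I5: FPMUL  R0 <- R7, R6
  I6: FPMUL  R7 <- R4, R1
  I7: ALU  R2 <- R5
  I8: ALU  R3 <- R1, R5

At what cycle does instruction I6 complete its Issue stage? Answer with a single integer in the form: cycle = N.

cycle = 21

I1 -> (1, 2, 5, 6)
I2 -> (7, 8, 9, 10)  // WAW R0: wait I1 write@6
I3 -> (11, 12, 13, 14)  // struct: ALU busy until I2 writes@10
I4 -> (12, 15, 18, 19)  // RAW R1: wait I3 write@14
I5 -> (13, 14, 19, 20)
I6 -> (21, 22, 27, 28)  // struct: FPMUL busy until I5 writes@20
I7 -> (22, 23, 24, 25)
I8 -> (26, 27, 28, 29)  // struct: ALU busy until I7 writes@25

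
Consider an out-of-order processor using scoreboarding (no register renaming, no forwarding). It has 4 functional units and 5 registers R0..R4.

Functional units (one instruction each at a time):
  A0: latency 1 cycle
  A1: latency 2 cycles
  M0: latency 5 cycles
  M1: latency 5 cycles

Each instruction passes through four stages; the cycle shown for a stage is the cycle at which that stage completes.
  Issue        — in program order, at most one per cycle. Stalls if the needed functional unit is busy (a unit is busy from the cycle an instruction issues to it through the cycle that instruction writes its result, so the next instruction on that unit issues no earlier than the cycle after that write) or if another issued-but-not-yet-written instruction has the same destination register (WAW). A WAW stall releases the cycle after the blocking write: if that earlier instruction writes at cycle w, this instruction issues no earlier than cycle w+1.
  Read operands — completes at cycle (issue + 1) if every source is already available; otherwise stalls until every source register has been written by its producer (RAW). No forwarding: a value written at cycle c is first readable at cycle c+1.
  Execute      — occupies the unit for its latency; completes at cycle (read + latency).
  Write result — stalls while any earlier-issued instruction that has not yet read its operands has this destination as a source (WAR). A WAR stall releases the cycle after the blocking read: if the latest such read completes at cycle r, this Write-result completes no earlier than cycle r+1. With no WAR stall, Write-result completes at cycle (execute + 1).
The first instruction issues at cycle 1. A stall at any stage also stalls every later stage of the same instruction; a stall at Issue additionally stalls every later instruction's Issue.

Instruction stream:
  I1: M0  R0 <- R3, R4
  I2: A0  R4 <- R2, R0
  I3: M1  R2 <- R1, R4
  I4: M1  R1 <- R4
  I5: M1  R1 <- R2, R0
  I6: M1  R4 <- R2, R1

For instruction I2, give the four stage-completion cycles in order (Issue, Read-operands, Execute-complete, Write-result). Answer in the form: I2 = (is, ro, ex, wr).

I2 = (2, 9, 10, 11)

[I1] 1/2/7/8
[I2] 2/9/10/11  (RAW R0: wait I1 write@8)
[I3] 3/12/17/18  (RAW R4: wait I2 write@11)
[I4] 19/20/25/26  (struct: M1 busy until I3 writes@18)
[I5] 27/28/33/34  (struct: M1 busy until I4 writes@26)
[I6] 35/36/41/42  (struct: M1 busy until I5 writes@34)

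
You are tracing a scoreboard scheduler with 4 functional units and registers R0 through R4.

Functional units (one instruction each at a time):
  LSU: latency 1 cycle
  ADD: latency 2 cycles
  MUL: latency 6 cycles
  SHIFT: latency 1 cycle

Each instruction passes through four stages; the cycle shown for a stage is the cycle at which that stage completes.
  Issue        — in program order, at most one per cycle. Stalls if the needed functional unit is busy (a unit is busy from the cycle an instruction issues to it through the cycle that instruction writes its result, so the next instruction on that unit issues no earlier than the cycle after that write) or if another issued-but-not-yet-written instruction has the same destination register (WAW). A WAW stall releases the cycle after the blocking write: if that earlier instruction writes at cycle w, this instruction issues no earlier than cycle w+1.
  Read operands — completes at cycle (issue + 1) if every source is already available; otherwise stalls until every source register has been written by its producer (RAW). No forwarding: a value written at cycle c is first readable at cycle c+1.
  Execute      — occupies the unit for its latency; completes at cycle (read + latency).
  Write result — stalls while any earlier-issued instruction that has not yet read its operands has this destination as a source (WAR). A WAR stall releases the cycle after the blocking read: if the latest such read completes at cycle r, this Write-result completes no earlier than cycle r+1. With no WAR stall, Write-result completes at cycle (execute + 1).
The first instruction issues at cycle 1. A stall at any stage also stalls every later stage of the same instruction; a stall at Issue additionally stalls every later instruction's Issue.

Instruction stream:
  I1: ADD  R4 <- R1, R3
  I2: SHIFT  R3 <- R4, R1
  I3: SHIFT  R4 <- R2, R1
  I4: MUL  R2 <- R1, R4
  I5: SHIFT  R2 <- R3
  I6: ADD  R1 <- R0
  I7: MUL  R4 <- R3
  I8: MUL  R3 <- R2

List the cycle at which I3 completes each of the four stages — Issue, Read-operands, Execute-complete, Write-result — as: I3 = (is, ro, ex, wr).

t=1  I1 issues→ADD
t=2  I1 reads | I2 issues→SHIFT
t=4  I1 exec-done
t=5  I1 writes R4
t=6  I2 reads
t=7  I2 exec-done
t=8  I2 writes R3
t=9  I3 issues→SHIFT
t=10  I3 reads | I4 issues→MUL
t=11  I3 exec-done
t=12  I3 writes R4
t=13  I4 reads
t=19  I4 exec-done
t=20  I4 writes R2
t=21  I5 issues→SHIFT
t=22  I5 reads | I6 issues→ADD
t=23  I5 exec-done | I6 reads | I7 issues→MUL
t=24  I5 writes R2 | I7 reads
t=25  I6 exec-done
t=26  I6 writes R1
t=30  I7 exec-done
t=31  I7 writes R4
t=32  I8 issues→MUL
t=33  I8 reads
t=39  I8 exec-done
t=40  I8 writes R3

I3 = (9, 10, 11, 12)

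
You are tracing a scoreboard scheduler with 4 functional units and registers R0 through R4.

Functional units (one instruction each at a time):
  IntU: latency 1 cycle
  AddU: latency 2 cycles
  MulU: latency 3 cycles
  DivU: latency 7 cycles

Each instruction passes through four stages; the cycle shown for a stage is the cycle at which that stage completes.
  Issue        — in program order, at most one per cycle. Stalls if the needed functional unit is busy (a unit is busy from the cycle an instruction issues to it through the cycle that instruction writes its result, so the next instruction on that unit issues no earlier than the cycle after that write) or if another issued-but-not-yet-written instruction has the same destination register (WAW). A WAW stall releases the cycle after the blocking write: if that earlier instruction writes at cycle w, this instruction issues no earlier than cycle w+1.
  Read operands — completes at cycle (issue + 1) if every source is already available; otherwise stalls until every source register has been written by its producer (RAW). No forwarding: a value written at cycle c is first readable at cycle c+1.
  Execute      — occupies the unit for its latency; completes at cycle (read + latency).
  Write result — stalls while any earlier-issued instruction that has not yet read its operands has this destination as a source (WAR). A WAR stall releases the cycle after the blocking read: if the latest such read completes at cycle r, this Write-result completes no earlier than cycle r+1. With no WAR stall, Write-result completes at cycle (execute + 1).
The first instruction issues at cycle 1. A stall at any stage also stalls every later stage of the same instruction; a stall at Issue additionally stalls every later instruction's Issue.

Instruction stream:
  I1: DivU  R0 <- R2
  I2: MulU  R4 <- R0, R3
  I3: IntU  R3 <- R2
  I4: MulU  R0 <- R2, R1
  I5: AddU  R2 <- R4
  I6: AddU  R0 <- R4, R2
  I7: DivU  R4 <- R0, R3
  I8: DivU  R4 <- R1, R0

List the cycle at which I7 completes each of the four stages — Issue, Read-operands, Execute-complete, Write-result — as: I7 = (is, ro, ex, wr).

[I1] 1/2/9/10
[I2] 2/11/14/15  (RAW R0: wait I1 write@10)
[I3] 3/4/5/12  (WAR R3: wait I2 read@11)
[I4] 16/17/20/21  (struct: MulU busy until I2 writes@15)
[I5] 17/18/20/21
[I6] 22/23/25/26  (struct: AddU busy until I5 writes@21)
[I7] 23/27/34/35  (RAW R0: wait I6 write@26)
[I8] 36/37/44/45  (struct: DivU busy until I7 writes@35)

I7 = (23, 27, 34, 35)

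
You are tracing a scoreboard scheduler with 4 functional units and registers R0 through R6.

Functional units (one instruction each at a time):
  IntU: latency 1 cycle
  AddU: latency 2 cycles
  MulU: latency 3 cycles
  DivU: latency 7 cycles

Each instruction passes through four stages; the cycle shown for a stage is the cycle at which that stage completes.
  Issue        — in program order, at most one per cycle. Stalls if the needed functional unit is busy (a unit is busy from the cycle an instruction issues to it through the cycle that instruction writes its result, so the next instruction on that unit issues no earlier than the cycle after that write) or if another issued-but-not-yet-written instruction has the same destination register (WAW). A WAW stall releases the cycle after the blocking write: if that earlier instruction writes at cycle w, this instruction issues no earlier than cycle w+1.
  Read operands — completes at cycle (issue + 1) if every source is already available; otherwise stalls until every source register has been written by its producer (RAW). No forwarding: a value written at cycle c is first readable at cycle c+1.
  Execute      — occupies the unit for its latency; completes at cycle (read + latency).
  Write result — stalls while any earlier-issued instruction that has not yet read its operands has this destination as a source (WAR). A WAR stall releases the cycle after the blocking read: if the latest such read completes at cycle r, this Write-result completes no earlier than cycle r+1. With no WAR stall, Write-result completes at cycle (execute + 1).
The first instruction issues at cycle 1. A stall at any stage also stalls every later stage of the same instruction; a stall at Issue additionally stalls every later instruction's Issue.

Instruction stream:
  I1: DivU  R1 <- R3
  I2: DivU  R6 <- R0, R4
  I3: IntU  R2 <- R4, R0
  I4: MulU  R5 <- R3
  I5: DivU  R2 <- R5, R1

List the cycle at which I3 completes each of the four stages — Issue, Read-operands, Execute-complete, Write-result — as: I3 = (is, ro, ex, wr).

1) issue 1, read 2, done 9, write 10
2) issue 11, read 12, done 19, write 20  <struct: DivU busy until I1 writes@10>
3) issue 12, read 13, done 14, write 15
4) issue 13, read 14, done 17, write 18
5) issue 21, read 22, done 29, write 30  <struct: DivU busy until I2 writes@20>

I3 = (12, 13, 14, 15)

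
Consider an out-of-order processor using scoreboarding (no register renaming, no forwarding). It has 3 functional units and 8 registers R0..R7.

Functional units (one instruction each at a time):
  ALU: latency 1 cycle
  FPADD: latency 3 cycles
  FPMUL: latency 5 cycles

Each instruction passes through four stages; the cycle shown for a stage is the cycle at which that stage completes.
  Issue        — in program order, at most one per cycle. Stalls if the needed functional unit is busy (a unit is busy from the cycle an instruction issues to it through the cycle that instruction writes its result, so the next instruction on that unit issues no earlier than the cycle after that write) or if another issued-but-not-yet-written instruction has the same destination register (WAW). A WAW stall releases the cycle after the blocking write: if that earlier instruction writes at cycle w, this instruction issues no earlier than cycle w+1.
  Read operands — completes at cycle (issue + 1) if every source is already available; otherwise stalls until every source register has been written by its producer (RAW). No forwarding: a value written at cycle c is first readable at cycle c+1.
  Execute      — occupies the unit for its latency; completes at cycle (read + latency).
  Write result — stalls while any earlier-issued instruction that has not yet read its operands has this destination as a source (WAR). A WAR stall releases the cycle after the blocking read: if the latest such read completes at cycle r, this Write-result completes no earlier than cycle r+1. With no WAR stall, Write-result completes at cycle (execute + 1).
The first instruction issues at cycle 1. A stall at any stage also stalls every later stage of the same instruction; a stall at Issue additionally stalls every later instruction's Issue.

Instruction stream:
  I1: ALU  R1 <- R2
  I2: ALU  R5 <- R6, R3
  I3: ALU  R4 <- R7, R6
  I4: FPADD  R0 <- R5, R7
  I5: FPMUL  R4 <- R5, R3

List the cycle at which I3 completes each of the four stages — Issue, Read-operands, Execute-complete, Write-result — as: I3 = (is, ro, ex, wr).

c1: I1 issues→ALU
c2: I1 reads
c3: I1 exec-done
c4: I1 writes R1
c5: I2 issues→ALU
c6: I2 reads
c7: I2 exec-done
c8: I2 writes R5
c9: I3 issues→ALU
c10: I3 reads, I4 issues→FPADD
c11: I3 exec-done, I4 reads
c12: I3 writes R4
c13: I5 issues→FPMUL
c14: I4 exec-done, I5 reads
c15: I4 writes R0
c19: I5 exec-done
c20: I5 writes R4

I3 = (9, 10, 11, 12)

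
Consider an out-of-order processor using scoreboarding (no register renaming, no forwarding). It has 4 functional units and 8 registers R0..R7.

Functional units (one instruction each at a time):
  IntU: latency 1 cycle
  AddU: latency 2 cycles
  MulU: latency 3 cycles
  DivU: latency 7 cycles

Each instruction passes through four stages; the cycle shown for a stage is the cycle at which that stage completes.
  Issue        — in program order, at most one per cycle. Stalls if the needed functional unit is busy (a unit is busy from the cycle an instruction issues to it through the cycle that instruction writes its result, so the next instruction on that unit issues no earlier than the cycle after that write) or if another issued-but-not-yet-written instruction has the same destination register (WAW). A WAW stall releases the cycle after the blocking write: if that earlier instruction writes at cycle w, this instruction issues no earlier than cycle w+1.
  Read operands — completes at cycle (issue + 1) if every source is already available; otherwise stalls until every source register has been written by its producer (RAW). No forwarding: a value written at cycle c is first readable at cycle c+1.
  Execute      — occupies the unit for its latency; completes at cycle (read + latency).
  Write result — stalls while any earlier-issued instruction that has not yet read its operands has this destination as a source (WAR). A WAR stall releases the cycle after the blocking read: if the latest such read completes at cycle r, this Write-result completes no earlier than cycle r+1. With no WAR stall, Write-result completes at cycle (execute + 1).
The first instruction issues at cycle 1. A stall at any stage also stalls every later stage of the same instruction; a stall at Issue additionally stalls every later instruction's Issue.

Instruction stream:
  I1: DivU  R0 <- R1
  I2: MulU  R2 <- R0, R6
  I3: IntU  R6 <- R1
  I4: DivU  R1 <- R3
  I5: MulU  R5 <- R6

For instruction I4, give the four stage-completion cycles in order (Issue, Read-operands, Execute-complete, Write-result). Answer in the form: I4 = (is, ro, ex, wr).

cycle 1: I1 dispatched to DivU
cycle 2: I1 operands ready, I2 dispatched to MulU
cycle 3: I3 dispatched to IntU
cycle 4: I3 operands ready
cycle 5: I3 complete
cycle 9: I1 complete
cycle 10: R0←I1
cycle 11: I2 operands ready, I4 dispatched to DivU
cycle 12: R6←I3, I4 operands ready
cycle 14: I2 complete
cycle 15: R2←I2
cycle 16: I5 dispatched to MulU
cycle 17: I5 operands ready
cycle 19: I4 complete
cycle 20: R1←I4, I5 complete
cycle 21: R5←I5

I4 = (11, 12, 19, 20)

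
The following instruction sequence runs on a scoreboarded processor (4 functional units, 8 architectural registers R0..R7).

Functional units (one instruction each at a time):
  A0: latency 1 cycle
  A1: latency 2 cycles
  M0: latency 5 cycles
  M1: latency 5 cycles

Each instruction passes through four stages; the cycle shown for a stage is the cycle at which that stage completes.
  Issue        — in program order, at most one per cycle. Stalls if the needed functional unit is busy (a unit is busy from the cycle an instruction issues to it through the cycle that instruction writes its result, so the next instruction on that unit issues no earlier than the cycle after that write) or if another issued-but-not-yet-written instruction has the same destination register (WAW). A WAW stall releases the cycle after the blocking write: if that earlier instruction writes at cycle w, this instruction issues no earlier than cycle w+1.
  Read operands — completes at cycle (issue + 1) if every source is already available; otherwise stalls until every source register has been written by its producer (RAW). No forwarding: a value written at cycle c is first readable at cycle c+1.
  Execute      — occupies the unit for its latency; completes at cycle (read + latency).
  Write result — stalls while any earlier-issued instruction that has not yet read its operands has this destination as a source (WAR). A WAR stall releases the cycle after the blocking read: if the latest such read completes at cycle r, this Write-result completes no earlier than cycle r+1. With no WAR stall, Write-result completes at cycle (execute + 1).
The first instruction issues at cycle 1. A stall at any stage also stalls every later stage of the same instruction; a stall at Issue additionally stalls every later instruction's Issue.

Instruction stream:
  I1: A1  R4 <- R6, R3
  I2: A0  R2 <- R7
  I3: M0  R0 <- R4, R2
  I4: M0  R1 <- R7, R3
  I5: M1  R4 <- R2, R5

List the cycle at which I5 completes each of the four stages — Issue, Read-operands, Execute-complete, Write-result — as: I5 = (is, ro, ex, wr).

I5 = (14, 15, 20, 21)

[1] I1 dispatched to A1
[2] I1 operands ready | I2 dispatched to A0
[3] I2 operands ready | I3 dispatched to M0
[4] I1 complete | I2 complete
[5] R4←I1 | R2←I2
[6] I3 operands ready
[11] I3 complete
[12] R0←I3
[13] I4 dispatched to M0
[14] I4 operands ready | I5 dispatched to M1
[15] I5 operands ready
[19] I4 complete
[20] R1←I4 | I5 complete
[21] R4←I5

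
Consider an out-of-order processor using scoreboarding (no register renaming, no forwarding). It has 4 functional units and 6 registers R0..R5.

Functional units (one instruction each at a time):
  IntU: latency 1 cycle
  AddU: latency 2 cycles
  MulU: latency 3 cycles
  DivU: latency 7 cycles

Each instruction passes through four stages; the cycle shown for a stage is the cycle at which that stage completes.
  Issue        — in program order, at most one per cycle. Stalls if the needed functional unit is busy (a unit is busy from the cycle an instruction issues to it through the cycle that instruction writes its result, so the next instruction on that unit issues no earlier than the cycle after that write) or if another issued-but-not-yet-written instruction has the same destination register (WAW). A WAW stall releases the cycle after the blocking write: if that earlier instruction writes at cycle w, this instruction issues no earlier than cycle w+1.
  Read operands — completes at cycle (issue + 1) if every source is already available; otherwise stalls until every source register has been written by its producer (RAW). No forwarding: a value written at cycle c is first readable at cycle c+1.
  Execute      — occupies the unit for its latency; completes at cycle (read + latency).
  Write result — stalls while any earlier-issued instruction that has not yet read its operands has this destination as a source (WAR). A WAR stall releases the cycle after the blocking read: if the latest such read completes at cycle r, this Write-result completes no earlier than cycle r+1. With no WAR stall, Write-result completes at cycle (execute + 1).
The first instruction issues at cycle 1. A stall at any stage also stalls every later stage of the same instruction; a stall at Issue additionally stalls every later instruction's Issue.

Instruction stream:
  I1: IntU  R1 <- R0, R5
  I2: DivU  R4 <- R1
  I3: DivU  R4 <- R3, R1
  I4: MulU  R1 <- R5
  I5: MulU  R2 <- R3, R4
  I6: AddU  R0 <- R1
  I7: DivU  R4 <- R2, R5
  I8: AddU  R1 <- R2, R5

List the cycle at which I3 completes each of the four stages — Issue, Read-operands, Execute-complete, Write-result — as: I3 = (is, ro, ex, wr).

I3 = (14, 15, 22, 23)

t=1  I1 dispatched to IntU
t=2  I1 operands ready; I2 dispatched to DivU
t=3  I1 complete
t=4  R1←I1
t=5  I2 operands ready
t=12  I2 complete
t=13  R4←I2
t=14  I3 dispatched to DivU
t=15  I3 operands ready; I4 dispatched to MulU
t=16  I4 operands ready
t=19  I4 complete
t=20  R1←I4
t=21  I5 dispatched to MulU
t=22  I3 complete; I6 dispatched to AddU
t=23  R4←I3; I6 operands ready
t=24  I5 operands ready; I7 dispatched to DivU
t=25  I6 complete
t=26  R0←I6
t=27  I5 complete; I8 dispatched to AddU
t=28  R2←I5
t=29  I7 operands ready; I8 operands ready
t=31  I8 complete
t=32  R1←I8
t=36  I7 complete
t=37  R4←I7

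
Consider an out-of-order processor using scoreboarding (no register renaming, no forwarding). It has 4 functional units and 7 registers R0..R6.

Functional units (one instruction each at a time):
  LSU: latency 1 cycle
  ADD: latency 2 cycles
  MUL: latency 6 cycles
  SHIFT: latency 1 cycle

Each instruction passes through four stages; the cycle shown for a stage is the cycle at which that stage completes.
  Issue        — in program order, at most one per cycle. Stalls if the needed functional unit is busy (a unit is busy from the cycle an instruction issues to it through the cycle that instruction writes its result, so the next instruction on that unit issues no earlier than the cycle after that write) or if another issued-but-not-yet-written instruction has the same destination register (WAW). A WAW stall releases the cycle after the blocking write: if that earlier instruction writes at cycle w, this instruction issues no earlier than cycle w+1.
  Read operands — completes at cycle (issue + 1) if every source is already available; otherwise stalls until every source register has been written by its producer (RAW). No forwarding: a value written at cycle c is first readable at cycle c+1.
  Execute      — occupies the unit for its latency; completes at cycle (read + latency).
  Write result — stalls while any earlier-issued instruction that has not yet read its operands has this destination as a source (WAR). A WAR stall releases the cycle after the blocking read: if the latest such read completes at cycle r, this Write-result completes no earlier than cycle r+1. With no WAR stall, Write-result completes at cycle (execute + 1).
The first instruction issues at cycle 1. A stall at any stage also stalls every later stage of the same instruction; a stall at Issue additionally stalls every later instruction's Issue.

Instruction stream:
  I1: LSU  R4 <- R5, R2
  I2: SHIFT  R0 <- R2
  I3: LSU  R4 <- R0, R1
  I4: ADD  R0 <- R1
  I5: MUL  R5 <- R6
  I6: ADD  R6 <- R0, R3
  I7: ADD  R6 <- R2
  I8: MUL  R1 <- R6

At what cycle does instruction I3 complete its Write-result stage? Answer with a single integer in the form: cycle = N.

cycle = 8

t=1  I1 issues→LSU
t=2  I1 reads, I2 issues→SHIFT
t=3  I1 exec-done, I2 reads
t=4  I1 writes R4, I2 exec-done
t=5  I2 writes R0, I3 issues→LSU
t=6  I3 reads, I4 issues→ADD
t=7  I3 exec-done, I4 reads, I5 issues→MUL
t=8  I3 writes R4, I5 reads
t=9  I4 exec-done
t=10  I4 writes R0
t=11  I6 issues→ADD
t=12  I6 reads
t=14  I5 exec-done, I6 exec-done
t=15  I5 writes R5, I6 writes R6
t=16  I7 issues→ADD
t=17  I7 reads, I8 issues→MUL
t=19  I7 exec-done
t=20  I7 writes R6
t=21  I8 reads
t=27  I8 exec-done
t=28  I8 writes R1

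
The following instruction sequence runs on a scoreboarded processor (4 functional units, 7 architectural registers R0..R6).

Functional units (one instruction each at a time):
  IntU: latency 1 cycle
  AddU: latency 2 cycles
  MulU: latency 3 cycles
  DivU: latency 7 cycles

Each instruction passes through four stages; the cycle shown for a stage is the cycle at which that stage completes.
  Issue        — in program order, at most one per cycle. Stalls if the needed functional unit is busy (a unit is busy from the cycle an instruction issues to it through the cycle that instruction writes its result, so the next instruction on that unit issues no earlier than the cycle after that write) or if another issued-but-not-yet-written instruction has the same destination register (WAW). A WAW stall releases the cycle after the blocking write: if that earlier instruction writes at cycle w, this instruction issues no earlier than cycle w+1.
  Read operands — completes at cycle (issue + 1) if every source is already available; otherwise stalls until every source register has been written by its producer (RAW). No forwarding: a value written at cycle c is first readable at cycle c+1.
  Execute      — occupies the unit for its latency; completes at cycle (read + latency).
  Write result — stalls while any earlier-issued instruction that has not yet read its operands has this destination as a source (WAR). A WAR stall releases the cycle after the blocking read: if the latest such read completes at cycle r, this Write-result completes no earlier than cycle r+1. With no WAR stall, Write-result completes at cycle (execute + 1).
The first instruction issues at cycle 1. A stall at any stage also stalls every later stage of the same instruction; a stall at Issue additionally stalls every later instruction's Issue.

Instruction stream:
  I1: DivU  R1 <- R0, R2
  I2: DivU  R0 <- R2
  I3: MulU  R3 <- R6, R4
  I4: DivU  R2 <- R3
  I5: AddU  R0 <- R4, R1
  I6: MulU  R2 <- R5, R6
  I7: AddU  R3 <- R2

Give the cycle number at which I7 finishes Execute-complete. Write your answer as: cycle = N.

t=1  I1 issues→DivU
t=2  I1 reads
t=9  I1 exec-done
t=10  I1 writes R1
t=11  I2 issues→DivU
t=12  I2 reads · I3 issues→MulU
t=13  I3 reads
t=16  I3 exec-done
t=17  I3 writes R3
t=19  I2 exec-done
t=20  I2 writes R0
t=21  I4 issues→DivU
t=22  I4 reads · I5 issues→AddU
t=23  I5 reads
t=25  I5 exec-done
t=26  I5 writes R0
t=29  I4 exec-done
t=30  I4 writes R2
t=31  I6 issues→MulU
t=32  I6 reads · I7 issues→AddU
t=35  I6 exec-done
t=36  I6 writes R2
t=37  I7 reads
t=39  I7 exec-done
t=40  I7 writes R3

cycle = 39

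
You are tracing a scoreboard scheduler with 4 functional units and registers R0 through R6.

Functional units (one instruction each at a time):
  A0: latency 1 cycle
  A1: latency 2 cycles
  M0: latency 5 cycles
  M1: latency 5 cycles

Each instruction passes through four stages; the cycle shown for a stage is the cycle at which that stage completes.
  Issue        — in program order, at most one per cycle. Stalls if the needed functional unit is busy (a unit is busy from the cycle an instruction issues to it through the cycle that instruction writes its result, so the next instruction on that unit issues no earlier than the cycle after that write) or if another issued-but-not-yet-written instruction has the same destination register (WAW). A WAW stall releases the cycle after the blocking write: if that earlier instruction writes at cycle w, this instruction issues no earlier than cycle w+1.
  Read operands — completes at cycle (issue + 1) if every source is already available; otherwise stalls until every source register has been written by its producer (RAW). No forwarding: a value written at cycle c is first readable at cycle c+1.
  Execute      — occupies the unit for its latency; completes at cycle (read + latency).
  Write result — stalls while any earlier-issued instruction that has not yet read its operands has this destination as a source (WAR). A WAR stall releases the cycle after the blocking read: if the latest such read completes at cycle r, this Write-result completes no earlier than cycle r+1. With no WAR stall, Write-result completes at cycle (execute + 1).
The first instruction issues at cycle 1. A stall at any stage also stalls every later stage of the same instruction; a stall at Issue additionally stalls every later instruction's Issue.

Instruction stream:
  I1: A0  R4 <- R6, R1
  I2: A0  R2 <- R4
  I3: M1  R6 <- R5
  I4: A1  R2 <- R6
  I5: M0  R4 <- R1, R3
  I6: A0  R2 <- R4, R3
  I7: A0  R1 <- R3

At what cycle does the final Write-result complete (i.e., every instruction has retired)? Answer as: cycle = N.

t=1  issue I1 (A0)
t=2  I1 read-ops
t=3  I1 finished on A0
t=4  I1→R4
t=5  issue I2 (A0)
t=6  I2 read-ops, issue I3 (M1)
t=7  I2 finished on A0, I3 read-ops
t=8  I2→R2
t=9  issue I4 (A1)
t=10  issue I5 (M0)
t=11  I5 read-ops
t=12  I3 finished on M1
t=13  I3→R6
t=14  I4 read-ops
t=16  I4 finished on A1, I5 finished on M0
t=17  I4→R2, I5→R4
t=18  issue I6 (A0)
t=19  I6 read-ops
t=20  I6 finished on A0
t=21  I6→R2
t=22  issue I7 (A0)
t=23  I7 read-ops
t=24  I7 finished on A0
t=25  I7→R1

cycle = 25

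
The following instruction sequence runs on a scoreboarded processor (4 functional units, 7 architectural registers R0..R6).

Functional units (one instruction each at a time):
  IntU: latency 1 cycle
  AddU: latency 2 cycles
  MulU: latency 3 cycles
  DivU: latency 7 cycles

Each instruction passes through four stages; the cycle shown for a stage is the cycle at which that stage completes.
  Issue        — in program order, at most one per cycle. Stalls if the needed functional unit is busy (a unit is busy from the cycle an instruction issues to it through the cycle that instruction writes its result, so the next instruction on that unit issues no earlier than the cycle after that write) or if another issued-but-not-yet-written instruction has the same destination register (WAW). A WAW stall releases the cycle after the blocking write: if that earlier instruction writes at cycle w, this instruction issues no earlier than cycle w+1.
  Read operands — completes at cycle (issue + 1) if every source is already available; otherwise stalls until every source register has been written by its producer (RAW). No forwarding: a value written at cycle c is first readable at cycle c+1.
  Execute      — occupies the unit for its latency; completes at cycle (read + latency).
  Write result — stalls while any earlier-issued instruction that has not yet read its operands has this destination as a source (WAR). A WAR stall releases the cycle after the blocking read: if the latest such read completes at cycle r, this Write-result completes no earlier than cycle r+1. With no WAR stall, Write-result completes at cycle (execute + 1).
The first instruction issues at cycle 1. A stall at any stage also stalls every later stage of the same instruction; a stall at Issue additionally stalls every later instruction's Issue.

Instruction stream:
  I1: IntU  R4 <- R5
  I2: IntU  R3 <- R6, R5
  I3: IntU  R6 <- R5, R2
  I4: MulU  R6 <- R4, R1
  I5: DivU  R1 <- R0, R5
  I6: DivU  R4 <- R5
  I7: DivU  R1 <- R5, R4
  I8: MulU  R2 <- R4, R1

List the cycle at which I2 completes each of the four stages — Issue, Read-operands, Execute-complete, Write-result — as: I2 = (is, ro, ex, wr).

  I1 | 1 | 2 | 3 | 4
  I2 | 5 | 6 | 7 | 8   struct: IntU busy until I1 writes@4
  I3 | 9 | 10 | 11 | 12   struct: IntU busy until I2 writes@8
  I4 | 13 | 14 | 17 | 18   WAW R6: wait I3 write@12
  I5 | 14 | 15 | 22 | 23
  I6 | 24 | 25 | 32 | 33   struct: DivU busy until I5 writes@23
  I7 | 34 | 35 | 42 | 43   struct: DivU busy until I6 writes@33
  I8 | 35 | 44 | 47 | 48   RAW R1: wait I7 write@43

I2 = (5, 6, 7, 8)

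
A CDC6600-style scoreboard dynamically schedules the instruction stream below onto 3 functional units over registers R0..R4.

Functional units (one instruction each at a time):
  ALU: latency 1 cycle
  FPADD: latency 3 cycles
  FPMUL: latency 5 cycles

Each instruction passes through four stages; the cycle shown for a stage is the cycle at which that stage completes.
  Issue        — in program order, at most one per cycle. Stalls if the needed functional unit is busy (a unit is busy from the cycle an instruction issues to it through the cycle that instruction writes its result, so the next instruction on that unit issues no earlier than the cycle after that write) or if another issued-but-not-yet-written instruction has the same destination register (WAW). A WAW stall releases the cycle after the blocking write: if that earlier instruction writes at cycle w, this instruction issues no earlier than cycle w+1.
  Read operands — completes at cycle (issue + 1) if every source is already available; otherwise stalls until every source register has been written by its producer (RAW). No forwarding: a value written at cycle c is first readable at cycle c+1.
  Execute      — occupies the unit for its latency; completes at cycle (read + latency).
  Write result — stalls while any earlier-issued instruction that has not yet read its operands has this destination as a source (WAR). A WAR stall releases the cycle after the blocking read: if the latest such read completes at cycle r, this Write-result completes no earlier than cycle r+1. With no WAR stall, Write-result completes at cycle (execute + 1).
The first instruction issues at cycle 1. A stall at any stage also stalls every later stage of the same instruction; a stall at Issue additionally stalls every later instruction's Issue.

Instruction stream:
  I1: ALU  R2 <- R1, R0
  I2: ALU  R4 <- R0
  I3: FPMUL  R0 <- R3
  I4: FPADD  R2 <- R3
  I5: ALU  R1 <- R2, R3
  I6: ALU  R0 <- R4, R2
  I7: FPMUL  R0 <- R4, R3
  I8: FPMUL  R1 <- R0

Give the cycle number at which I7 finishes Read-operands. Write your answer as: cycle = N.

cycle 1: issue I1 (ALU)
cycle 2: I1 read-ops
cycle 3: I1 finished on ALU
cycle 4: I1→R2
cycle 5: issue I2 (ALU)
cycle 6: I2 read-ops · issue I3 (FPMUL)
cycle 7: I2 finished on ALU · I3 read-ops · issue I4 (FPADD)
cycle 8: I2→R4 · I4 read-ops
cycle 9: issue I5 (ALU)
cycle 11: I4 finished on FPADD
cycle 12: I3 finished on FPMUL · I4→R2
cycle 13: I3→R0 · I5 read-ops
cycle 14: I5 finished on ALU
cycle 15: I5→R1
cycle 16: issue I6 (ALU)
cycle 17: I6 read-ops
cycle 18: I6 finished on ALU
cycle 19: I6→R0
cycle 20: issue I7 (FPMUL)
cycle 21: I7 read-ops
cycle 26: I7 finished on FPMUL
cycle 27: I7→R0
cycle 28: issue I8 (FPMUL)
cycle 29: I8 read-ops
cycle 34: I8 finished on FPMUL
cycle 35: I8→R1

cycle = 21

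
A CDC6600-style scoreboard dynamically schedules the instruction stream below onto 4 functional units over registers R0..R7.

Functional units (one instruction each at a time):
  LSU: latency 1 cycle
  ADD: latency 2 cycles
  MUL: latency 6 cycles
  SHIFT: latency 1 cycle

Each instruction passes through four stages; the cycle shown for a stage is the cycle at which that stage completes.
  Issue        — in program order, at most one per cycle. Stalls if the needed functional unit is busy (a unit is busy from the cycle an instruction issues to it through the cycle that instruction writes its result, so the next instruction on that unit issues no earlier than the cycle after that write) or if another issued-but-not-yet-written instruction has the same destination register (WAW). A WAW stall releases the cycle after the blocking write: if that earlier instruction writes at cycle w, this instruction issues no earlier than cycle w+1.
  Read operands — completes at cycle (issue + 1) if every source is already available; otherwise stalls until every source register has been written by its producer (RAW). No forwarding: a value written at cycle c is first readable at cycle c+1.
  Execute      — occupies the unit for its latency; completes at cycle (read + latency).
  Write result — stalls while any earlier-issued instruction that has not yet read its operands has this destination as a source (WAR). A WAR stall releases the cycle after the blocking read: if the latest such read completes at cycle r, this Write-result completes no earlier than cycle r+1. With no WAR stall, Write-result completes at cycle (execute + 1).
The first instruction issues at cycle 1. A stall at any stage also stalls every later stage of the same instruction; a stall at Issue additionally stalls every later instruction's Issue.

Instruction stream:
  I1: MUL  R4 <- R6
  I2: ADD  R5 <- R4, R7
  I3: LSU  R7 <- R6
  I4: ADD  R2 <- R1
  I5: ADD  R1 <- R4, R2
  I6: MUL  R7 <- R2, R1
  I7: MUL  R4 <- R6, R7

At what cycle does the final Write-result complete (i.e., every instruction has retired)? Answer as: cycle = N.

  I1 | 1 | 2 | 8 | 9
  I2 | 2 | 10 | 12 | 13   RAW R4: wait I1 write@9
  I3 | 3 | 4 | 5 | 11   WAR R7: wait I2 read@10
  I4 | 14 | 15 | 17 | 18   struct: ADD busy until I2 writes@13
  I5 | 19 | 20 | 22 | 23   struct: ADD busy until I4 writes@18
  I6 | 20 | 24 | 30 | 31   RAW R1: wait I5 write@23
  I7 | 32 | 33 | 39 | 40   struct: MUL busy until I6 writes@31

cycle = 40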